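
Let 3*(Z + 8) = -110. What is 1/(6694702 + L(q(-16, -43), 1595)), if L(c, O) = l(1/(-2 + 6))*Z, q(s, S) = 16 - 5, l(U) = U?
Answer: 6/40168145 ≈ 1.4937e-7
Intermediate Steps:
Z = -134/3 (Z = -8 + (1/3)*(-110) = -8 - 110/3 = -134/3 ≈ -44.667)
q(s, S) = 11
L(c, O) = -67/6 (L(c, O) = -134/3/(-2 + 6) = -134/3/4 = (1/4)*(-134/3) = -67/6)
1/(6694702 + L(q(-16, -43), 1595)) = 1/(6694702 - 67/6) = 1/(40168145/6) = 6/40168145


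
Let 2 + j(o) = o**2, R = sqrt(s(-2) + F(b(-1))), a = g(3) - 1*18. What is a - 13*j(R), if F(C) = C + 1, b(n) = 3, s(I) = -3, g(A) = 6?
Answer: 1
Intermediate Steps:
a = -12 (a = 6 - 1*18 = 6 - 18 = -12)
F(C) = 1 + C
R = 1 (R = sqrt(-3 + (1 + 3)) = sqrt(-3 + 4) = sqrt(1) = 1)
j(o) = -2 + o**2
a - 13*j(R) = -12 - 13*(-2 + 1**2) = -12 - 13*(-2 + 1) = -12 - 13*(-1) = -12 + 13 = 1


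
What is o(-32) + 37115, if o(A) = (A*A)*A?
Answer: 4347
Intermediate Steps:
o(A) = A³ (o(A) = A²*A = A³)
o(-32) + 37115 = (-32)³ + 37115 = -32768 + 37115 = 4347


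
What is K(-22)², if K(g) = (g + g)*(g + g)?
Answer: 3748096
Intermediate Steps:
K(g) = 4*g² (K(g) = (2*g)*(2*g) = 4*g²)
K(-22)² = (4*(-22)²)² = (4*484)² = 1936² = 3748096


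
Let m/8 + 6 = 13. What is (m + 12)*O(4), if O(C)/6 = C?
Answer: 1632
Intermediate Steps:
m = 56 (m = -48 + 8*13 = -48 + 104 = 56)
O(C) = 6*C
(m + 12)*O(4) = (56 + 12)*(6*4) = 68*24 = 1632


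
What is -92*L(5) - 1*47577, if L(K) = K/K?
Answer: -47669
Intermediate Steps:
L(K) = 1
-92*L(5) - 1*47577 = -92*1 - 1*47577 = -92 - 47577 = -47669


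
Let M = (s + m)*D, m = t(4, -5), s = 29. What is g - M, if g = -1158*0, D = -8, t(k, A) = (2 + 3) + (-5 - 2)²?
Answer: 664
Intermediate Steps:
t(k, A) = 54 (t(k, A) = 5 + (-7)² = 5 + 49 = 54)
m = 54
g = 0
M = -664 (M = (29 + 54)*(-8) = 83*(-8) = -664)
g - M = 0 - 1*(-664) = 0 + 664 = 664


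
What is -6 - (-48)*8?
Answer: 378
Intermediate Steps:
-6 - (-48)*8 = -6 - 48*(-8) = -6 + 384 = 378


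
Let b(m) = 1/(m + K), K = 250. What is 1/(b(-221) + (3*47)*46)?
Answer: 29/188095 ≈ 0.00015418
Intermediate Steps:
b(m) = 1/(250 + m) (b(m) = 1/(m + 250) = 1/(250 + m))
1/(b(-221) + (3*47)*46) = 1/(1/(250 - 221) + (3*47)*46) = 1/(1/29 + 141*46) = 1/(1/29 + 6486) = 1/(188095/29) = 29/188095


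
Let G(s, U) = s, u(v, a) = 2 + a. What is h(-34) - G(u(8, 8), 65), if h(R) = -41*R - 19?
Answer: 1365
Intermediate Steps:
h(R) = -19 - 41*R
h(-34) - G(u(8, 8), 65) = (-19 - 41*(-34)) - (2 + 8) = (-19 + 1394) - 1*10 = 1375 - 10 = 1365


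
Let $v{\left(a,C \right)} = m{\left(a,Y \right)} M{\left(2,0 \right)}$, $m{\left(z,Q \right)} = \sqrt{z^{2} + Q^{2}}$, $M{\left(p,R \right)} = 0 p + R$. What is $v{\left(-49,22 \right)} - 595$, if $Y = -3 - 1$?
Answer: $-595$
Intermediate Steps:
$Y = -4$ ($Y = -3 - 1 = -4$)
$M{\left(p,R \right)} = R$ ($M{\left(p,R \right)} = 0 + R = R$)
$m{\left(z,Q \right)} = \sqrt{Q^{2} + z^{2}}$
$v{\left(a,C \right)} = 0$ ($v{\left(a,C \right)} = \sqrt{\left(-4\right)^{2} + a^{2}} \cdot 0 = \sqrt{16 + a^{2}} \cdot 0 = 0$)
$v{\left(-49,22 \right)} - 595 = 0 - 595 = -595$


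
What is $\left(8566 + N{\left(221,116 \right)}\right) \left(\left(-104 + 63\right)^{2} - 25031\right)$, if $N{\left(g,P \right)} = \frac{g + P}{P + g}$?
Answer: $-200039450$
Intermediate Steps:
$N{\left(g,P \right)} = 1$ ($N{\left(g,P \right)} = \frac{P + g}{P + g} = 1$)
$\left(8566 + N{\left(221,116 \right)}\right) \left(\left(-104 + 63\right)^{2} - 25031\right) = \left(8566 + 1\right) \left(\left(-104 + 63\right)^{2} - 25031\right) = 8567 \left(\left(-41\right)^{2} - 25031\right) = 8567 \left(1681 - 25031\right) = 8567 \left(-23350\right) = -200039450$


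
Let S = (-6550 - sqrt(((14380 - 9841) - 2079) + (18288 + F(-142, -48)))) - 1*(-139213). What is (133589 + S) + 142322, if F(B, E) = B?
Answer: 408574 - sqrt(20606) ≈ 4.0843e+5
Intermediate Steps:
S = 132663 - sqrt(20606) (S = (-6550 - sqrt(((14380 - 9841) - 2079) + (18288 - 142))) - 1*(-139213) = (-6550 - sqrt((4539 - 2079) + 18146)) + 139213 = (-6550 - sqrt(2460 + 18146)) + 139213 = (-6550 - sqrt(20606)) + 139213 = 132663 - sqrt(20606) ≈ 1.3252e+5)
(133589 + S) + 142322 = (133589 + (132663 - sqrt(20606))) + 142322 = (266252 - sqrt(20606)) + 142322 = 408574 - sqrt(20606)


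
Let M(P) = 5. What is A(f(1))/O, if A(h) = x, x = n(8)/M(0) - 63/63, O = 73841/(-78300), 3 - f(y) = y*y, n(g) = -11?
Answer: 250560/73841 ≈ 3.3932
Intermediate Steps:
f(y) = 3 - y² (f(y) = 3 - y*y = 3 - y²)
O = -73841/78300 (O = 73841*(-1/78300) = -73841/78300 ≈ -0.94305)
x = -16/5 (x = -11/5 - 63/63 = -11*⅕ - 63*1/63 = -11/5 - 1 = -16/5 ≈ -3.2000)
A(h) = -16/5
A(f(1))/O = -16/(5*(-73841/78300)) = -16/5*(-78300/73841) = 250560/73841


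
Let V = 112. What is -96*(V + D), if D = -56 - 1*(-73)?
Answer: -12384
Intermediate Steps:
D = 17 (D = -56 + 73 = 17)
-96*(V + D) = -96*(112 + 17) = -96*129 = -12384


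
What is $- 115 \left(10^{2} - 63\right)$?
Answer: $-4255$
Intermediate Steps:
$- 115 \left(10^{2} - 63\right) = - 115 \left(100 - 63\right) = \left(-115\right) 37 = -4255$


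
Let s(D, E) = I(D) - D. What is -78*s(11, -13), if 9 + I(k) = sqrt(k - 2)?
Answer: 1326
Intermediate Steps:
I(k) = -9 + sqrt(-2 + k) (I(k) = -9 + sqrt(k - 2) = -9 + sqrt(-2 + k))
s(D, E) = -9 + sqrt(-2 + D) - D (s(D, E) = (-9 + sqrt(-2 + D)) - D = -9 + sqrt(-2 + D) - D)
-78*s(11, -13) = -78*(-9 + sqrt(-2 + 11) - 1*11) = -78*(-9 + sqrt(9) - 11) = -78*(-9 + 3 - 11) = -78*(-17) = 1326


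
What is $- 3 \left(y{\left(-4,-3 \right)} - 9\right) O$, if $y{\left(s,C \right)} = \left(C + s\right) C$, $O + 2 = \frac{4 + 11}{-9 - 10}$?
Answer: $\frac{1908}{19} \approx 100.42$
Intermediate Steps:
$O = - \frac{53}{19}$ ($O = -2 + \frac{4 + 11}{-9 - 10} = -2 + \frac{15}{-19} = -2 + 15 \left(- \frac{1}{19}\right) = -2 - \frac{15}{19} = - \frac{53}{19} \approx -2.7895$)
$y{\left(s,C \right)} = C \left(C + s\right)$
$- 3 \left(y{\left(-4,-3 \right)} - 9\right) O = - 3 \left(- 3 \left(-3 - 4\right) - 9\right) \left(- \frac{53}{19}\right) = - 3 \left(\left(-3\right) \left(-7\right) - 9\right) \left(- \frac{53}{19}\right) = - 3 \left(21 - 9\right) \left(- \frac{53}{19}\right) = \left(-3\right) 12 \left(- \frac{53}{19}\right) = \left(-36\right) \left(- \frac{53}{19}\right) = \frac{1908}{19}$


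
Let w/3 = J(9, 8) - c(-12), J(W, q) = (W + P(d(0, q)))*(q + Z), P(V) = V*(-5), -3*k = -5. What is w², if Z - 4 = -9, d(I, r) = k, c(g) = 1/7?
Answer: 1521/49 ≈ 31.041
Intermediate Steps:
k = 5/3 (k = -⅓*(-5) = 5/3 ≈ 1.6667)
c(g) = ⅐
d(I, r) = 5/3
P(V) = -5*V
Z = -5 (Z = 4 - 9 = -5)
J(W, q) = (-5 + q)*(-25/3 + W) (J(W, q) = (W - 5*5/3)*(q - 5) = (W - 25/3)*(-5 + q) = (-25/3 + W)*(-5 + q) = (-5 + q)*(-25/3 + W))
w = 39/7 (w = 3*((125/3 - 5*9 - 25/3*8 + 9*8) - 1*⅐) = 3*((125/3 - 45 - 200/3 + 72) - ⅐) = 3*(2 - ⅐) = 3*(13/7) = 39/7 ≈ 5.5714)
w² = (39/7)² = 1521/49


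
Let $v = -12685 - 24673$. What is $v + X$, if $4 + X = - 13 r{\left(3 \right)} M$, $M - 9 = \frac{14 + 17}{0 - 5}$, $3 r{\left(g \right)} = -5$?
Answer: $- \frac{111904}{3} \approx -37301.0$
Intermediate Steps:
$v = -37358$
$r{\left(g \right)} = - \frac{5}{3}$ ($r{\left(g \right)} = \frac{1}{3} \left(-5\right) = - \frac{5}{3}$)
$M = \frac{14}{5}$ ($M = 9 + \frac{14 + 17}{0 - 5} = 9 + \frac{31}{-5} = 9 + 31 \left(- \frac{1}{5}\right) = 9 - \frac{31}{5} = \frac{14}{5} \approx 2.8$)
$X = \frac{170}{3}$ ($X = -4 + \left(-13\right) \left(- \frac{5}{3}\right) \frac{14}{5} = -4 + \frac{65}{3} \cdot \frac{14}{5} = -4 + \frac{182}{3} = \frac{170}{3} \approx 56.667$)
$v + X = -37358 + \frac{170}{3} = - \frac{111904}{3}$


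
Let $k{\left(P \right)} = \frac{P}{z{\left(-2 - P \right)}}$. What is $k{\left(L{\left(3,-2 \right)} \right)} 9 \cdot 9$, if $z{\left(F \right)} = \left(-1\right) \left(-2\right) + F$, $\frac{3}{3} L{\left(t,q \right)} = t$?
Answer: $-81$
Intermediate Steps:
$L{\left(t,q \right)} = t$
$z{\left(F \right)} = 2 + F$
$k{\left(P \right)} = -1$ ($k{\left(P \right)} = \frac{P}{2 - \left(2 + P\right)} = \frac{P}{\left(-1\right) P} = P \left(- \frac{1}{P}\right) = -1$)
$k{\left(L{\left(3,-2 \right)} \right)} 9 \cdot 9 = \left(-1\right) 9 \cdot 9 = \left(-9\right) 9 = -81$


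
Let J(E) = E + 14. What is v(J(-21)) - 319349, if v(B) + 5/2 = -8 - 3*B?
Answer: -638677/2 ≈ -3.1934e+5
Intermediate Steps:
J(E) = 14 + E
v(B) = -21/2 - 3*B (v(B) = -5/2 + (-8 - 3*B) = -21/2 - 3*B)
v(J(-21)) - 319349 = (-21/2 - 3*(14 - 21)) - 319349 = (-21/2 - 3*(-7)) - 319349 = (-21/2 + 21) - 319349 = 21/2 - 319349 = -638677/2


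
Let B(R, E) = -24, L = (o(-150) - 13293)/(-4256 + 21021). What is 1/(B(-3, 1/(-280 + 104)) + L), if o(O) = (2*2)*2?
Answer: -3353/83129 ≈ -0.040335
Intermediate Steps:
o(O) = 8 (o(O) = 4*2 = 8)
L = -2657/3353 (L = (8 - 13293)/(-4256 + 21021) = -13285/16765 = -13285*1/16765 = -2657/3353 ≈ -0.79243)
1/(B(-3, 1/(-280 + 104)) + L) = 1/(-24 - 2657/3353) = 1/(-83129/3353) = -3353/83129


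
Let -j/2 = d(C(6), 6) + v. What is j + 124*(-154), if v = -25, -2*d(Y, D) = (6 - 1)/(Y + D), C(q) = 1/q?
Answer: -704672/37 ≈ -19045.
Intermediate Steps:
d(Y, D) = -5/(2*(D + Y)) (d(Y, D) = -(6 - 1)/(2*(Y + D)) = -5/(2*(D + Y)))
j = 1880/37 (j = -2*(-5/(2*6 + 2/6) - 25) = -2*(-5/(12 + 2*(⅙)) - 25) = -2*(-5/(12 + ⅓) - 25) = -2*(-5/37/3 - 25) = -2*(-5*3/37 - 25) = -2*(-15/37 - 25) = -2*(-940/37) = 1880/37 ≈ 50.811)
j + 124*(-154) = 1880/37 + 124*(-154) = 1880/37 - 19096 = -704672/37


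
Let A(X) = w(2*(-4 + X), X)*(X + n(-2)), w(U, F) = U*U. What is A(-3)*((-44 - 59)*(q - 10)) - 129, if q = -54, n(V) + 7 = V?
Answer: -15504513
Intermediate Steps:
n(V) = -7 + V
w(U, F) = U**2
A(X) = (-8 + 2*X)**2*(-9 + X) (A(X) = (2*(-4 + X))**2*(X + (-7 - 2)) = (-8 + 2*X)**2*(X - 9) = (-8 + 2*X)**2*(-9 + X))
A(-3)*((-44 - 59)*(q - 10)) - 129 = (4*(-4 - 3)**2*(-9 - 3))*((-44 - 59)*(-54 - 10)) - 129 = (4*(-7)**2*(-12))*(-103*(-64)) - 129 = (4*49*(-12))*6592 - 129 = -2352*6592 - 129 = -15504384 - 129 = -15504513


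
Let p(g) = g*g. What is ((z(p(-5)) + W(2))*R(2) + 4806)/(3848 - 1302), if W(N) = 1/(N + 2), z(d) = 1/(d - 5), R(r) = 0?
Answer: 2403/1273 ≈ 1.8877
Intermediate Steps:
p(g) = g**2
z(d) = 1/(-5 + d)
W(N) = 1/(2 + N)
((z(p(-5)) + W(2))*R(2) + 4806)/(3848 - 1302) = ((1/(-5 + (-5)**2) + 1/(2 + 2))*0 + 4806)/(3848 - 1302) = ((1/(-5 + 25) + 1/4)*0 + 4806)/2546 = ((1/20 + 1/4)*0 + 4806)*(1/2546) = ((3/10)*0 + 4806)*(1/2546) = (0 + 4806)*(1/2546) = 4806*(1/2546) = 2403/1273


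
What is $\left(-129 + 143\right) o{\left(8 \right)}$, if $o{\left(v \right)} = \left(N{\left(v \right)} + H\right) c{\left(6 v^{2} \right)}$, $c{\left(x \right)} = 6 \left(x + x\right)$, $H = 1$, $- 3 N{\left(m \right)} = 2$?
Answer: $21504$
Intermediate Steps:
$N{\left(m \right)} = - \frac{2}{3}$ ($N{\left(m \right)} = \left(- \frac{1}{3}\right) 2 = - \frac{2}{3}$)
$c{\left(x \right)} = 12 x$ ($c{\left(x \right)} = 6 \cdot 2 x = 12 x$)
$o{\left(v \right)} = 24 v^{2}$ ($o{\left(v \right)} = \left(- \frac{2}{3} + 1\right) 12 \cdot 6 v^{2} = \frac{72 v^{2}}{3} = 24 v^{2}$)
$\left(-129 + 143\right) o{\left(8 \right)} = \left(-129 + 143\right) 24 \cdot 8^{2} = 14 \cdot 24 \cdot 64 = 14 \cdot 1536 = 21504$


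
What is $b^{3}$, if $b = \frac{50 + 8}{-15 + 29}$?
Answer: $\frac{24389}{343} \approx 71.105$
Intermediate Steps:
$b = \frac{29}{7}$ ($b = \frac{58}{14} = 58 \cdot \frac{1}{14} = \frac{29}{7} \approx 4.1429$)
$b^{3} = \left(\frac{29}{7}\right)^{3} = \frac{24389}{343}$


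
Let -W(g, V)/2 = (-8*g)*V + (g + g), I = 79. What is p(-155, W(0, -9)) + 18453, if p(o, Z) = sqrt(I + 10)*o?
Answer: 18453 - 155*sqrt(89) ≈ 16991.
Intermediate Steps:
W(g, V) = -4*g + 16*V*g (W(g, V) = -2*((-8*g)*V + (g + g)) = -2*(-8*V*g + 2*g) = -2*(2*g - 8*V*g) = -4*g + 16*V*g)
p(o, Z) = o*sqrt(89) (p(o, Z) = sqrt(79 + 10)*o = sqrt(89)*o = o*sqrt(89))
p(-155, W(0, -9)) + 18453 = -155*sqrt(89) + 18453 = 18453 - 155*sqrt(89)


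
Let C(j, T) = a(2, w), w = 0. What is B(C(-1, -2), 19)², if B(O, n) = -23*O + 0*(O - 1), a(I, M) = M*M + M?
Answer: 0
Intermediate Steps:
a(I, M) = M + M² (a(I, M) = M² + M = M + M²)
C(j, T) = 0 (C(j, T) = 0*(1 + 0) = 0*1 = 0)
B(O, n) = -23*O (B(O, n) = -23*O + 0*(-1 + O) = -23*O + 0 = -23*O)
B(C(-1, -2), 19)² = (-23*0)² = 0² = 0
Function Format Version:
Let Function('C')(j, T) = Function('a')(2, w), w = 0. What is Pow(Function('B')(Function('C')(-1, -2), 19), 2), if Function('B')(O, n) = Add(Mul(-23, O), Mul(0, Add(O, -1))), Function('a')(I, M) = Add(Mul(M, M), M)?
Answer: 0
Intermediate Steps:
Function('a')(I, M) = Add(M, Pow(M, 2)) (Function('a')(I, M) = Add(Pow(M, 2), M) = Add(M, Pow(M, 2)))
Function('C')(j, T) = 0 (Function('C')(j, T) = Mul(0, Add(1, 0)) = Mul(0, 1) = 0)
Function('B')(O, n) = Mul(-23, O) (Function('B')(O, n) = Add(Mul(-23, O), Mul(0, Add(-1, O))) = Add(Mul(-23, O), 0) = Mul(-23, O))
Pow(Function('B')(Function('C')(-1, -2), 19), 2) = Pow(Mul(-23, 0), 2) = Pow(0, 2) = 0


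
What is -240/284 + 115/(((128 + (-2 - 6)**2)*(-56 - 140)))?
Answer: -2266085/2671872 ≈ -0.84813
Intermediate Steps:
-240/284 + 115/(((128 + (-2 - 6)**2)*(-56 - 140))) = -240*1/284 + 115/(((128 + (-8)**2)*(-196))) = -60/71 + 115/(((128 + 64)*(-196))) = -60/71 + 115/((192*(-196))) = -60/71 + 115/(-37632) = -60/71 + 115*(-1/37632) = -60/71 - 115/37632 = -2266085/2671872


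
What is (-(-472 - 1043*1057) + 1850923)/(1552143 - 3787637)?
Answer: -1476923/1117747 ≈ -1.3213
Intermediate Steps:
(-(-472 - 1043*1057) + 1850923)/(1552143 - 3787637) = (-(-472 - 1102451) + 1850923)/(-2235494) = (-1*(-1102923) + 1850923)*(-1/2235494) = (1102923 + 1850923)*(-1/2235494) = 2953846*(-1/2235494) = -1476923/1117747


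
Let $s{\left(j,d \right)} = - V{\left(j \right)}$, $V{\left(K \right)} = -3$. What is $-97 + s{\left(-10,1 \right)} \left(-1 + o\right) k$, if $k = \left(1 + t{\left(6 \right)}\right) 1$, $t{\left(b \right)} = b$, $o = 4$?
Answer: $-34$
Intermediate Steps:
$k = 7$ ($k = \left(1 + 6\right) 1 = 7 \cdot 1 = 7$)
$s{\left(j,d \right)} = 3$ ($s{\left(j,d \right)} = \left(-1\right) \left(-3\right) = 3$)
$-97 + s{\left(-10,1 \right)} \left(-1 + o\right) k = -97 + 3 \left(-1 + 4\right) 7 = -97 + 3 \cdot 3 \cdot 7 = -97 + 3 \cdot 21 = -97 + 63 = -34$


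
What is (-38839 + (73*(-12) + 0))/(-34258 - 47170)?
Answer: 39715/81428 ≈ 0.48773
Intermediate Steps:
(-38839 + (73*(-12) + 0))/(-34258 - 47170) = (-38839 + (-876 + 0))/(-81428) = (-38839 - 876)*(-1/81428) = -39715*(-1/81428) = 39715/81428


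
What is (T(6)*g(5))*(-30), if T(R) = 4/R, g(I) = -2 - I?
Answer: 140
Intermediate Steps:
(T(6)*g(5))*(-30) = ((4/6)*(-2 - 1*5))*(-30) = ((4*(1/6))*(-2 - 5))*(-30) = ((2/3)*(-7))*(-30) = -14/3*(-30) = 140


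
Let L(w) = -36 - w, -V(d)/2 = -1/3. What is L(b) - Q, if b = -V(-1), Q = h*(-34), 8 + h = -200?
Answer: -21322/3 ≈ -7107.3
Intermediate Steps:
h = -208 (h = -8 - 200 = -208)
V(d) = ⅔ (V(d) = -(-2)/3 = -2*(-⅓) = ⅔)
Q = 7072 (Q = -208*(-34) = 7072)
b = -⅔ (b = -1*⅔ = -⅔ ≈ -0.66667)
L(b) - Q = (-36 - 1*(-⅔)) - 1*7072 = (-36 + ⅔) - 7072 = -106/3 - 7072 = -21322/3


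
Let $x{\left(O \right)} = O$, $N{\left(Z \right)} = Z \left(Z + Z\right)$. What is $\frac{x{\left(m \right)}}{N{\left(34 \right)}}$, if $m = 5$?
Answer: $\frac{5}{2312} \approx 0.0021626$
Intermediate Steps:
$N{\left(Z \right)} = 2 Z^{2}$ ($N{\left(Z \right)} = Z 2 Z = 2 Z^{2}$)
$\frac{x{\left(m \right)}}{N{\left(34 \right)}} = \frac{5}{2 \cdot 34^{2}} = \frac{5}{2 \cdot 1156} = \frac{5}{2312}$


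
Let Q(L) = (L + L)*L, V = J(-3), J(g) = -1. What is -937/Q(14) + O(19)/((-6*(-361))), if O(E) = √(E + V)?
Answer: -937/392 + √2/722 ≈ -2.3883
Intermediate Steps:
V = -1
O(E) = √(-1 + E) (O(E) = √(E - 1) = √(-1 + E))
Q(L) = 2*L² (Q(L) = (2*L)*L = 2*L²)
-937/Q(14) + O(19)/((-6*(-361))) = -937/(2*14²) + √(-1 + 19)/((-6*(-361))) = -937/(2*196) + √18/2166 = -937/392 + (3*√2)*(1/2166) = -937*1/392 + √2/722 = -937/392 + √2/722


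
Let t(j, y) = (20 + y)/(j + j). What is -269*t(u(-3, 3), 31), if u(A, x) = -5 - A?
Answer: 13719/4 ≈ 3429.8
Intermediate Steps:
t(j, y) = (20 + y)/(2*j) (t(j, y) = (20 + y)/((2*j)) = (20 + y)*(1/(2*j)) = (20 + y)/(2*j))
-269*t(u(-3, 3), 31) = -269*(20 + 31)/(2*(-5 - 1*(-3))) = -269*51/(2*(-5 + 3)) = -269*51/(2*(-2)) = -269*(-1)*51/(2*2) = -269*(-51/4) = 13719/4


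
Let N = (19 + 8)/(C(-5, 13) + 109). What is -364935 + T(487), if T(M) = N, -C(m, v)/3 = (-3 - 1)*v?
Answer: -96707748/265 ≈ -3.6494e+5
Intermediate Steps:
C(m, v) = 12*v (C(m, v) = -3*(-3 - 1)*v = -(-12)*v = 12*v)
N = 27/265 (N = (19 + 8)/(12*13 + 109) = 27/(156 + 109) = 27/265 ≈ 0.10189)
T(M) = 27/265
-364935 + T(487) = -364935 + 27/265 = -96707748/265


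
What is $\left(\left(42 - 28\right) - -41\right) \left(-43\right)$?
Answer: $-2365$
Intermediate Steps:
$\left(\left(42 - 28\right) - -41\right) \left(-43\right) = \left(\left(42 - 28\right) + \left(-15 + 56\right)\right) \left(-43\right) = \left(14 + 41\right) \left(-43\right) = 55 \left(-43\right) = -2365$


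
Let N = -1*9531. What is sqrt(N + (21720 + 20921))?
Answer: sqrt(33110) ≈ 181.96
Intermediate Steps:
N = -9531
sqrt(N + (21720 + 20921)) = sqrt(-9531 + (21720 + 20921)) = sqrt(-9531 + 42641) = sqrt(33110)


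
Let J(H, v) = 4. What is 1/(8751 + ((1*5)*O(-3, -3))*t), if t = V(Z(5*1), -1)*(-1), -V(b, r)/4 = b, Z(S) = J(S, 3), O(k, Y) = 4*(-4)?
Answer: 1/7471 ≈ 0.00013385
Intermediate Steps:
O(k, Y) = -16
Z(S) = 4
V(b, r) = -4*b
t = 16 (t = -4*4*(-1) = -16*(-1) = 16)
1/(8751 + ((1*5)*O(-3, -3))*t) = 1/(8751 + ((1*5)*(-16))*16) = 1/(8751 + (5*(-16))*16) = 1/(8751 - 80*16) = 1/(8751 - 1280) = 1/7471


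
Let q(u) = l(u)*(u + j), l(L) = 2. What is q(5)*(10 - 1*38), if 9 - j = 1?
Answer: -728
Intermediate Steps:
j = 8 (j = 9 - 1*1 = 9 - 1 = 8)
q(u) = 16 + 2*u (q(u) = 2*(u + 8) = 2*(8 + u) = 16 + 2*u)
q(5)*(10 - 1*38) = (16 + 2*5)*(10 - 1*38) = (16 + 10)*(10 - 38) = 26*(-28) = -728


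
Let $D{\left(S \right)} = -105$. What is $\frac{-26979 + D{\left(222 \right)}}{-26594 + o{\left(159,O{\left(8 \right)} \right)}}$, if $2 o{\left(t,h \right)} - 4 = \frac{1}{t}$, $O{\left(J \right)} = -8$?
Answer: $\frac{8612712}{8456255} \approx 1.0185$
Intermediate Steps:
$o{\left(t,h \right)} = 2 + \frac{1}{2 t}$
$\frac{-26979 + D{\left(222 \right)}}{-26594 + o{\left(159,O{\left(8 \right)} \right)}} = \frac{-26979 - 105}{-26594 + \left(2 + \frac{1}{2 \cdot 159}\right)} = - \frac{27084}{-26594 + \left(2 + \frac{1}{2} \cdot \frac{1}{159}\right)} = - \frac{27084}{-26594 + \left(2 + \frac{1}{318}\right)} = - \frac{27084}{-26594 + \frac{637}{318}} = - \frac{27084}{- \frac{8456255}{318}} = \left(-27084\right) \left(- \frac{318}{8456255}\right) = \frac{8612712}{8456255}$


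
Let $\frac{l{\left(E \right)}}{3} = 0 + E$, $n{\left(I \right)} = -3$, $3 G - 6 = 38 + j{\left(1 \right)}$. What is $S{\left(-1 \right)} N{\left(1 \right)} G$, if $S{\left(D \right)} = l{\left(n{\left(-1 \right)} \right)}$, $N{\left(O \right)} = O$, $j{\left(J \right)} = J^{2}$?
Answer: $-135$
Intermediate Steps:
$G = 15$ ($G = 2 + \frac{38 + 1^{2}}{3} = 2 + \frac{38 + 1}{3} = 2 + \frac{1}{3} \cdot 39 = 2 + 13 = 15$)
$l{\left(E \right)} = 3 E$ ($l{\left(E \right)} = 3 \left(0 + E\right) = 3 E$)
$S{\left(D \right)} = -9$ ($S{\left(D \right)} = 3 \left(-3\right) = -9$)
$S{\left(-1 \right)} N{\left(1 \right)} G = \left(-9\right) 1 \cdot 15 = \left(-9\right) 15 = -135$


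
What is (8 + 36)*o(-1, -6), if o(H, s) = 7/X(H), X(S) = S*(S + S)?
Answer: 154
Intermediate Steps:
X(S) = 2*S**2 (X(S) = S*(2*S) = 2*S**2)
o(H, s) = 7/(2*H**2) (o(H, s) = 7/((2*H**2)) = 7*(1/(2*H**2)) = 7/(2*H**2))
(8 + 36)*o(-1, -6) = (8 + 36)*((7/2)/(-1)**2) = 44*((7/2)*1) = 44*(7/2) = 154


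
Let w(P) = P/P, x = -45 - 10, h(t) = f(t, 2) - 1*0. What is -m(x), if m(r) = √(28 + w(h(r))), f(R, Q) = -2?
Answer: -√29 ≈ -5.3852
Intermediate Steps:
h(t) = -2 (h(t) = -2 - 1*0 = -2 + 0 = -2)
x = -55
w(P) = 1
m(r) = √29 (m(r) = √(28 + 1) = √29)
-m(x) = -√29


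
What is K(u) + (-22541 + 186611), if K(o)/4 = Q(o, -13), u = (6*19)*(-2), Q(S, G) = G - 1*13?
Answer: 163966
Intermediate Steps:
Q(S, G) = -13 + G (Q(S, G) = G - 13 = -13 + G)
u = -228 (u = 114*(-2) = -228)
K(o) = -104 (K(o) = 4*(-13 - 13) = 4*(-26) = -104)
K(u) + (-22541 + 186611) = -104 + (-22541 + 186611) = -104 + 164070 = 163966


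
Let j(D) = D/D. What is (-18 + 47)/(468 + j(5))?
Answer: 29/469 ≈ 0.061834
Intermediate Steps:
j(D) = 1
(-18 + 47)/(468 + j(5)) = (-18 + 47)/(468 + 1) = 29/469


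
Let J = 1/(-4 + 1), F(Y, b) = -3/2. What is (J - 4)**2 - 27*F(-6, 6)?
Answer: 1067/18 ≈ 59.278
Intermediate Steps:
F(Y, b) = -3/2 (F(Y, b) = -3*1/2 = -3/2)
J = -1/3 (J = 1/(-3) = -1/3 ≈ -0.33333)
(J - 4)**2 - 27*F(-6, 6) = (-1/3 - 4)**2 - 27*(-3/2) = (-13/3)**2 + 81/2 = 169/9 + 81/2 = 1067/18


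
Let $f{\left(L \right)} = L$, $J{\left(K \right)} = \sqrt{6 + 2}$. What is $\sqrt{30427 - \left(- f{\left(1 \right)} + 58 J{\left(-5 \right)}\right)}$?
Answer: $2 \sqrt{7607 - 29 \sqrt{2}} \approx 173.97$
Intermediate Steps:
$J{\left(K \right)} = 2 \sqrt{2}$ ($J{\left(K \right)} = \sqrt{8} = 2 \sqrt{2}$)
$\sqrt{30427 - \left(- f{\left(1 \right)} + 58 J{\left(-5 \right)}\right)} = \sqrt{30427 + \left(- 58 \cdot 2 \sqrt{2} + 1\right)} = \sqrt{30427 + \left(- 116 \sqrt{2} + 1\right)} = \sqrt{30427 + \left(1 - 116 \sqrt{2}\right)} = \sqrt{30428 - 116 \sqrt{2}}$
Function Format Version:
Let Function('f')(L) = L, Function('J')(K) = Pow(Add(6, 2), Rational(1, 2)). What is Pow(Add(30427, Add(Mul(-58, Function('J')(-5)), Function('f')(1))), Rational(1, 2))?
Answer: Mul(2, Pow(Add(7607, Mul(-29, Pow(2, Rational(1, 2)))), Rational(1, 2))) ≈ 173.97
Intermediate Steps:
Function('J')(K) = Mul(2, Pow(2, Rational(1, 2))) (Function('J')(K) = Pow(8, Rational(1, 2)) = Mul(2, Pow(2, Rational(1, 2))))
Pow(Add(30427, Add(Mul(-58, Function('J')(-5)), Function('f')(1))), Rational(1, 2)) = Pow(Add(30427, Add(Mul(-58, Mul(2, Pow(2, Rational(1, 2)))), 1)), Rational(1, 2)) = Pow(Add(30427, Add(Mul(-116, Pow(2, Rational(1, 2))), 1)), Rational(1, 2)) = Pow(Add(30427, Add(1, Mul(-116, Pow(2, Rational(1, 2))))), Rational(1, 2)) = Pow(Add(30428, Mul(-116, Pow(2, Rational(1, 2)))), Rational(1, 2))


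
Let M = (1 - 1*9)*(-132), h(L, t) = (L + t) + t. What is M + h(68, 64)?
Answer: 1252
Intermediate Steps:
h(L, t) = L + 2*t
M = 1056 (M = (1 - 9)*(-132) = -8*(-132) = 1056)
M + h(68, 64) = 1056 + (68 + 2*64) = 1056 + (68 + 128) = 1056 + 196 = 1252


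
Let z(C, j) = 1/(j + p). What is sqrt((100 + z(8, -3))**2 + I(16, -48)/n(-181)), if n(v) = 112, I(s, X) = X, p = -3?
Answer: sqrt(17580493)/42 ≈ 99.831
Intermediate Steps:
z(C, j) = 1/(-3 + j) (z(C, j) = 1/(j - 3) = 1/(-3 + j))
sqrt((100 + z(8, -3))**2 + I(16, -48)/n(-181)) = sqrt((100 + 1/(-3 - 3))**2 - 48/112) = sqrt((100 + 1/(-6))**2 - 48*1/112) = sqrt((100 - 1/6)**2 - 3/7) = sqrt((599/6)**2 - 3/7) = sqrt(358801/36 - 3/7) = sqrt(2511499/252) = sqrt(17580493)/42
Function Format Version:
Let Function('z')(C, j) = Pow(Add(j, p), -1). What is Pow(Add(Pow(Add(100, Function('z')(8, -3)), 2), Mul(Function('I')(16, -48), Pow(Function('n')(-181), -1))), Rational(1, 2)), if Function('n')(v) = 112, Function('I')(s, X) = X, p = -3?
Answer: Mul(Rational(1, 42), Pow(17580493, Rational(1, 2))) ≈ 99.831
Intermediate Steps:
Function('z')(C, j) = Pow(Add(-3, j), -1) (Function('z')(C, j) = Pow(Add(j, -3), -1) = Pow(Add(-3, j), -1))
Pow(Add(Pow(Add(100, Function('z')(8, -3)), 2), Mul(Function('I')(16, -48), Pow(Function('n')(-181), -1))), Rational(1, 2)) = Pow(Add(Pow(Add(100, Pow(Add(-3, -3), -1)), 2), Mul(-48, Pow(112, -1))), Rational(1, 2)) = Pow(Add(Pow(Add(100, Pow(-6, -1)), 2), Mul(-48, Rational(1, 112))), Rational(1, 2)) = Pow(Add(Pow(Add(100, Rational(-1, 6)), 2), Rational(-3, 7)), Rational(1, 2)) = Pow(Add(Pow(Rational(599, 6), 2), Rational(-3, 7)), Rational(1, 2)) = Pow(Add(Rational(358801, 36), Rational(-3, 7)), Rational(1, 2)) = Pow(Rational(2511499, 252), Rational(1, 2)) = Mul(Rational(1, 42), Pow(17580493, Rational(1, 2)))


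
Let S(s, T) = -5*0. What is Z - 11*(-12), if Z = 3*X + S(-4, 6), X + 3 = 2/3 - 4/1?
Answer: 113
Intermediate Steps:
S(s, T) = 0
X = -19/3 (X = -3 + (2/3 - 4/1) = -3 + (2*(1/3) - 4*1) = -3 + (2/3 - 4) = -3 - 10/3 = -19/3 ≈ -6.3333)
Z = -19 (Z = 3*(-19/3) + 0 = -19 + 0 = -19)
Z - 11*(-12) = -19 - 11*(-12) = -19 + 132 = 113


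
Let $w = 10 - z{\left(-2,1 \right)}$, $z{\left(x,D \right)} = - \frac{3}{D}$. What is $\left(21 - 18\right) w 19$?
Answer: $741$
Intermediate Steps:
$w = 13$ ($w = 10 - - \frac{3}{1} = 10 - \left(-3\right) 1 = 10 - -3 = 10 + 3 = 13$)
$\left(21 - 18\right) w 19 = \left(21 - 18\right) 13 \cdot 19 = 3 \cdot 13 \cdot 19 = 39 \cdot 19 = 741$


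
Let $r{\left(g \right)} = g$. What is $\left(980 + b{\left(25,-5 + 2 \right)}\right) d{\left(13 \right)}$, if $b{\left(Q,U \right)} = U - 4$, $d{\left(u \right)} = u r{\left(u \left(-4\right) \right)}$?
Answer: $-657748$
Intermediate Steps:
$d{\left(u \right)} = - 4 u^{2}$ ($d{\left(u \right)} = u u \left(-4\right) = u \left(- 4 u\right) = - 4 u^{2}$)
$b{\left(Q,U \right)} = -4 + U$
$\left(980 + b{\left(25,-5 + 2 \right)}\right) d{\left(13 \right)} = \left(980 + \left(-4 + \left(-5 + 2\right)\right)\right) \left(- 4 \cdot 13^{2}\right) = \left(980 - 7\right) \left(\left(-4\right) 169\right) = \left(980 - 7\right) \left(-676\right) = 973 \left(-676\right) = -657748$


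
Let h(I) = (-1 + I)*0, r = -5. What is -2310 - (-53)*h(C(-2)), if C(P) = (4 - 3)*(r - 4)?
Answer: -2310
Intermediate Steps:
C(P) = -9 (C(P) = (4 - 3)*(-5 - 4) = 1*(-9) = -9)
h(I) = 0
-2310 - (-53)*h(C(-2)) = -2310 - (-53)*0 = -2310 - 1*0 = -2310 + 0 = -2310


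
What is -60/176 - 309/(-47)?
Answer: 12891/2068 ≈ 6.2336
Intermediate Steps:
-60/176 - 309/(-47) = -60*1/176 - 309*(-1/47) = -15/44 + 309/47 = 12891/2068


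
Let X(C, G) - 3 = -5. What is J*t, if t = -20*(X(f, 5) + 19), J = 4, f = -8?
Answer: -1360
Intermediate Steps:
X(C, G) = -2 (X(C, G) = 3 - 5 = -2)
t = -340 (t = -20*(-2 + 19) = -20*17 = -340)
J*t = 4*(-340) = -1360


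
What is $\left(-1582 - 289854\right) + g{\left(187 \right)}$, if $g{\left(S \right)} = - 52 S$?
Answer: $-301160$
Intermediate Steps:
$\left(-1582 - 289854\right) + g{\left(187 \right)} = \left(-1582 - 289854\right) - 9724 = -291436 - 9724 = -301160$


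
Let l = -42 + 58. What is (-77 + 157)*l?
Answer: 1280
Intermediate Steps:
l = 16
(-77 + 157)*l = (-77 + 157)*16 = 80*16 = 1280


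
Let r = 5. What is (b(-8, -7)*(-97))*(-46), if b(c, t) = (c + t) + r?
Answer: -44620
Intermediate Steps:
b(c, t) = 5 + c + t (b(c, t) = (c + t) + 5 = 5 + c + t)
(b(-8, -7)*(-97))*(-46) = ((5 - 8 - 7)*(-97))*(-46) = -10*(-97)*(-46) = 970*(-46) = -44620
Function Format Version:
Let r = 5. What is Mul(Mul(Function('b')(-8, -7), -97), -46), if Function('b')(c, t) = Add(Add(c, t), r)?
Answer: -44620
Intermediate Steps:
Function('b')(c, t) = Add(5, c, t) (Function('b')(c, t) = Add(Add(c, t), 5) = Add(5, c, t))
Mul(Mul(Function('b')(-8, -7), -97), -46) = Mul(Mul(Add(5, -8, -7), -97), -46) = Mul(Mul(-10, -97), -46) = Mul(970, -46) = -44620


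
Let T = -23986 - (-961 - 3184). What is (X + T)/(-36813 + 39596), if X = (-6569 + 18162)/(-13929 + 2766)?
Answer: -221496676/31066629 ≈ -7.1297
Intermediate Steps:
X = -11593/11163 (X = 11593/(-11163) = 11593*(-1/11163) = -11593/11163 ≈ -1.0385)
T = -19841 (T = -23986 - 1*(-4145) = -23986 + 4145 = -19841)
(X + T)/(-36813 + 39596) = (-11593/11163 - 19841)/(-36813 + 39596) = -221496676/11163/2783 = -221496676/11163*1/2783 = -221496676/31066629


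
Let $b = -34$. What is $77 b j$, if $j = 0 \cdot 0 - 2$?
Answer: $5236$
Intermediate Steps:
$j = -2$ ($j = 0 - 2 = -2$)
$77 b j = 77 \left(-34\right) \left(-2\right) = \left(-2618\right) \left(-2\right) = 5236$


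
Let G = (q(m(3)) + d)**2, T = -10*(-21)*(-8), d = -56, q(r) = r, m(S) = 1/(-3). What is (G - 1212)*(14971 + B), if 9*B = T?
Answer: 782963509/27 ≈ 2.8999e+7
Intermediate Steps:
m(S) = -1/3
T = -1680 (T = 210*(-8) = -1680)
G = 28561/9 (G = (-1/3 - 56)**2 = (-169/3)**2 = 28561/9 ≈ 3173.4)
B = -560/3 (B = (1/9)*(-1680) = -560/3 ≈ -186.67)
(G - 1212)*(14971 + B) = (28561/9 - 1212)*(14971 - 560/3) = (17653/9)*(44353/3) = 782963509/27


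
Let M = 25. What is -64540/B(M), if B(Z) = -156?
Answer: 16135/39 ≈ 413.72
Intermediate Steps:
-64540/B(M) = -64540/(-156) = -64540*(-1/156) = 16135/39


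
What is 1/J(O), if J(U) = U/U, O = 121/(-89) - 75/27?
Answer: 1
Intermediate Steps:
O = -3314/801 (O = 121*(-1/89) - 75*1/27 = -121/89 - 25/9 = -3314/801 ≈ -4.1373)
J(U) = 1
1/J(O) = 1/1 = 1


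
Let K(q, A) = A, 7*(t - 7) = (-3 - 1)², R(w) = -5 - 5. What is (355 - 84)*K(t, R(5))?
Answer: -2710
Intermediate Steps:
R(w) = -10
t = 65/7 (t = 7 + (-3 - 1)²/7 = 7 + (⅐)*(-4)² = 7 + (⅐)*16 = 7 + 16/7 = 65/7 ≈ 9.2857)
(355 - 84)*K(t, R(5)) = (355 - 84)*(-10) = 271*(-10) = -2710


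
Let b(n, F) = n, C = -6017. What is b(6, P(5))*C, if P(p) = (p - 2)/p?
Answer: -36102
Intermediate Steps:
P(p) = (-2 + p)/p
b(6, P(5))*C = 6*(-6017) = -36102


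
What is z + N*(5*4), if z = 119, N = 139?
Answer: 2899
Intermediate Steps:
z + N*(5*4) = 119 + 139*(5*4) = 119 + 139*20 = 119 + 2780 = 2899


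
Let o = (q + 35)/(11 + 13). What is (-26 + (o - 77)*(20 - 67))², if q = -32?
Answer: 823517809/64 ≈ 1.2867e+7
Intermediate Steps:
o = ⅛ (o = (-32 + 35)/(11 + 13) = 3/24 = 3*(1/24) = ⅛ ≈ 0.12500)
(-26 + (o - 77)*(20 - 67))² = (-26 + (⅛ - 77)*(20 - 67))² = (-26 - 615/8*(-47))² = (-26 + 28905/8)² = (28697/8)² = 823517809/64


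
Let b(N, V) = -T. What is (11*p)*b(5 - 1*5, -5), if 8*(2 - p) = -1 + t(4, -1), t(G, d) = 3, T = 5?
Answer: -385/4 ≈ -96.250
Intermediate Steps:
b(N, V) = -5 (b(N, V) = -1*5 = -5)
p = 7/4 (p = 2 - (-1 + 3)/8 = 2 - ⅛*2 = 2 - ¼ = 7/4 ≈ 1.7500)
(11*p)*b(5 - 1*5, -5) = (11*(7/4))*(-5) = (77/4)*(-5) = -385/4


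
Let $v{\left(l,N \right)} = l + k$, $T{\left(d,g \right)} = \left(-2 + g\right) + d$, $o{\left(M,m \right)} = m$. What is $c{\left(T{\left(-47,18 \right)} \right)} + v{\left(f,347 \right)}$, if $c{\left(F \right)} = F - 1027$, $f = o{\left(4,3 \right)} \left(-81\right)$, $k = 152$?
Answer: $-1149$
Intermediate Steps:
$T{\left(d,g \right)} = -2 + d + g$
$f = -243$ ($f = 3 \left(-81\right) = -243$)
$v{\left(l,N \right)} = 152 + l$ ($v{\left(l,N \right)} = l + 152 = 152 + l$)
$c{\left(F \right)} = -1027 + F$
$c{\left(T{\left(-47,18 \right)} \right)} + v{\left(f,347 \right)} = \left(-1027 - 31\right) + \left(152 - 243\right) = \left(-1027 - 31\right) - 91 = -1058 - 91 = -1149$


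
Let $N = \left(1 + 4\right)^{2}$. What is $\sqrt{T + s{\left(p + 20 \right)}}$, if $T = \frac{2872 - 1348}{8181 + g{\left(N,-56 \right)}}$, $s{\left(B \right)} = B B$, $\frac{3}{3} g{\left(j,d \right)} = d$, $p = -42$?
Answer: $\frac{2 \sqrt{12785578}}{325} \approx 22.004$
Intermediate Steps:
$N = 25$ ($N = 5^{2} = 25$)
$g{\left(j,d \right)} = d$
$s{\left(B \right)} = B^{2}$
$T = \frac{1524}{8125}$ ($T = \frac{2872 - 1348}{8181 - 56} = \frac{1524}{8125} \approx 0.18757$)
$\sqrt{T + s{\left(p + 20 \right)}} = \sqrt{\frac{1524}{8125} + \left(-42 + 20\right)^{2}} = \sqrt{\frac{1524}{8125} + \left(-22\right)^{2}} = \sqrt{\frac{1524}{8125} + 484} = \sqrt{\frac{3934024}{8125}} = \frac{2 \sqrt{12785578}}{325}$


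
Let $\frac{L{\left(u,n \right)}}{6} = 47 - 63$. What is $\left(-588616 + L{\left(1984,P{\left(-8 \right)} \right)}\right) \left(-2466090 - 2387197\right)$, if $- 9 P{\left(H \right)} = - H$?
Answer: $2857188296344$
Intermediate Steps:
$P{\left(H \right)} = \frac{H}{9}$ ($P{\left(H \right)} = - \frac{\left(-1\right) H}{9} = \frac{H}{9}$)
$L{\left(u,n \right)} = -96$ ($L{\left(u,n \right)} = 6 \left(47 - 63\right) = 6 \left(-16\right) = -96$)
$\left(-588616 + L{\left(1984,P{\left(-8 \right)} \right)}\right) \left(-2466090 - 2387197\right) = \left(-588616 - 96\right) \left(-2466090 - 2387197\right) = \left(-588712\right) \left(-4853287\right) = 2857188296344$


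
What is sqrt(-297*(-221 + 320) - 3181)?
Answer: 2*I*sqrt(8146) ≈ 180.51*I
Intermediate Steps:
sqrt(-297*(-221 + 320) - 3181) = sqrt(-297*99 - 3181) = sqrt(-29403 - 3181) = sqrt(-32584) = 2*I*sqrt(8146)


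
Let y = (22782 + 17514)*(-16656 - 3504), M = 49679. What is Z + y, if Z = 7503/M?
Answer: -40357598069937/49679 ≈ -8.1237e+8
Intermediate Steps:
Z = 7503/49679 ≈ 0.15103
y = -812367360 (y = 40296*(-20160) = -812367360)
Z + y = 7503/49679 - 812367360 = -40357598069937/49679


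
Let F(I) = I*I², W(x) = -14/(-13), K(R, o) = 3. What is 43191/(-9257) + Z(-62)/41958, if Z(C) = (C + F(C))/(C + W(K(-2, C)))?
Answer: -703290313793/153808461576 ≈ -4.5725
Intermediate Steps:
W(x) = 14/13 (W(x) = -14*(-1/13) = 14/13)
F(I) = I³
Z(C) = (C + C³)/(14/13 + C) (Z(C) = (C + C³)/(C + 14/13) = (C + C³)/(14/13 + C))
43191/(-9257) + Z(-62)/41958 = 43191/(-9257) + (13*(-62)*(1 + (-62)²)/(14 + 13*(-62)))/41958 = 43191*(-1/9257) + (13*(-62)*(1 + 3844)/(14 - 806))*(1/41958) = -43191/9257 + (13*(-62)*3845/(-792))*(1/41958) = -43191/9257 + (13*(-62)*(-1/792)*3845)*(1/41958) = -43191/9257 + (1549535/396)*(1/41958) = -43191/9257 + 1549535/16615368 = -703290313793/153808461576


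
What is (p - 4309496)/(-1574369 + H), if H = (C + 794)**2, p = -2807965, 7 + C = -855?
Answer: 7117461/1569745 ≈ 4.5341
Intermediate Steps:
C = -862 (C = -7 - 855 = -862)
H = 4624 (H = (-862 + 794)**2 = (-68)**2 = 4624)
(p - 4309496)/(-1574369 + H) = (-2807965 - 4309496)/(-1574369 + 4624) = -7117461/(-1569745) = -7117461*(-1/1569745) = 7117461/1569745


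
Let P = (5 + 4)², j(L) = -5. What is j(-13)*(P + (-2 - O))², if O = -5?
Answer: -35280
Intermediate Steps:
P = 81 (P = 9² = 81)
j(-13)*(P + (-2 - O))² = -5*(81 + (-2 - 1*(-5)))² = -5*(81 + (-2 + 5))² = -5*(81 + 3)² = -5*84² = -5*7056 = -35280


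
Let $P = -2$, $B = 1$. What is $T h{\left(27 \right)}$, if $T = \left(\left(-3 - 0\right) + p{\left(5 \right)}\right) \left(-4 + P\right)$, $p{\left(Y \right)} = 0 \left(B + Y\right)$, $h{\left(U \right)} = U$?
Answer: $486$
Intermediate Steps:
$p{\left(Y \right)} = 0$ ($p{\left(Y \right)} = 0 \left(1 + Y\right) = 0$)
$T = 18$ ($T = \left(\left(-3 - 0\right) + 0\right) \left(-4 - 2\right) = \left(\left(-3 + 0\right) + 0\right) \left(-6\right) = \left(-3 + 0\right) \left(-6\right) = \left(-3\right) \left(-6\right) = 18$)
$T h{\left(27 \right)} = 18 \cdot 27 = 486$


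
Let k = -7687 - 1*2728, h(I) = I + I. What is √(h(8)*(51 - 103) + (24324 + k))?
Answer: 3*√1453 ≈ 114.35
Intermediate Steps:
h(I) = 2*I
k = -10415 (k = -7687 - 2728 = -10415)
√(h(8)*(51 - 103) + (24324 + k)) = √((2*8)*(51 - 103) + (24324 - 10415)) = √(16*(-52) + 13909) = √(-832 + 13909) = √13077 = 3*√1453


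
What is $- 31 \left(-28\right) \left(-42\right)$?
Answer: $-36456$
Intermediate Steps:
$- 31 \left(-28\right) \left(-42\right) = - \left(-868\right) \left(-42\right) = \left(-1\right) 36456 = -36456$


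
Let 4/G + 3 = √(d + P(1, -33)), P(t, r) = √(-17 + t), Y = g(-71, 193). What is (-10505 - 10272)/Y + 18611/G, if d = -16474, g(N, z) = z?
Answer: -10858877/772 + 18611*√(-16474 + 4*I)/4 ≈ -13993.0 + 5.9719e+5*I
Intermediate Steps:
Y = 193
G = 4/(-3 + √(-16474 + 4*I)) (G = 4/(-3 + √(-16474 + √(-17 + 1))) = 4/(-3 + √(-16474 + √(-16))) = 4/(-3 + √(-16474 + 4*I)) ≈ -0.00072425 - 0.031148*I)
(-10505 - 10272)/Y + 18611/G = (-10505 - 10272)/193 + 18611/((4/(-3 + √2*√(-8237 + 2*I)))) = -20777*1/193 + 18611*(-¾ + √2*√(-8237 + 2*I)/4) = -20777/193 + (-55833/4 + 18611*√2*√(-8237 + 2*I)/4) = -10858877/772 + 18611*√2*√(-8237 + 2*I)/4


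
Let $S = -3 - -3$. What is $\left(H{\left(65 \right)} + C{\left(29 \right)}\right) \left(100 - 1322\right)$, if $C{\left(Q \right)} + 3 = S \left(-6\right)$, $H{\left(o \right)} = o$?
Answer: $-75764$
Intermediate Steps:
$S = 0$ ($S = -3 + 3 = 0$)
$C{\left(Q \right)} = -3$ ($C{\left(Q \right)} = -3 + 0 \left(-6\right) = -3 + 0 = -3$)
$\left(H{\left(65 \right)} + C{\left(29 \right)}\right) \left(100 - 1322\right) = \left(65 - 3\right) \left(100 - 1322\right) = 62 \left(-1222\right) = -75764$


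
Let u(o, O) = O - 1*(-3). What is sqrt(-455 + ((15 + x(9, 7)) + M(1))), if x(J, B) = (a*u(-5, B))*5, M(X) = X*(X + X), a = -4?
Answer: I*sqrt(638) ≈ 25.259*I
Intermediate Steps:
u(o, O) = 3 + O (u(o, O) = O + 3 = 3 + O)
M(X) = 2*X**2 (M(X) = X*(2*X) = 2*X**2)
x(J, B) = -60 - 20*B (x(J, B) = -4*(3 + B)*5 = (-12 - 4*B)*5 = -60 - 20*B)
sqrt(-455 + ((15 + x(9, 7)) + M(1))) = sqrt(-455 + ((15 + (-60 - 20*7)) + 2*1**2)) = sqrt(-455 + ((15 + (-60 - 140)) + 2*1)) = sqrt(-455 + ((15 - 200) + 2)) = sqrt(-455 + (-185 + 2)) = sqrt(-455 - 183) = sqrt(-638) = I*sqrt(638)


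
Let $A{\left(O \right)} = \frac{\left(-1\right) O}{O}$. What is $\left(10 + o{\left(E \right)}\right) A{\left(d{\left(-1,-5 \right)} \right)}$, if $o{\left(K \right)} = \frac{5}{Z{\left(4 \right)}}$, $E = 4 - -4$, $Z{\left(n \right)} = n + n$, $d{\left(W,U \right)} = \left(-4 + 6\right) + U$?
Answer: $- \frac{85}{8} \approx -10.625$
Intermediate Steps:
$d{\left(W,U \right)} = 2 + U$
$Z{\left(n \right)} = 2 n$
$A{\left(O \right)} = -1$
$E = 8$ ($E = 4 + 4 = 8$)
$o{\left(K \right)} = \frac{5}{8}$ ($o{\left(K \right)} = \frac{5}{2 \cdot 4} = \frac{5}{8}$)
$\left(10 + o{\left(E \right)}\right) A{\left(d{\left(-1,-5 \right)} \right)} = \left(10 + \frac{5}{8}\right) \left(-1\right) = \frac{85}{8} \left(-1\right) = - \frac{85}{8}$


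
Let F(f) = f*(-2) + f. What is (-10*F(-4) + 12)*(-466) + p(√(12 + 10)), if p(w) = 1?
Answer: 13049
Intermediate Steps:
F(f) = -f (F(f) = -2*f + f = -f)
(-10*F(-4) + 12)*(-466) + p(√(12 + 10)) = (-(-10)*(-4) + 12)*(-466) + 1 = (-10*4 + 12)*(-466) + 1 = (-40 + 12)*(-466) + 1 = -28*(-466) + 1 = 13048 + 1 = 13049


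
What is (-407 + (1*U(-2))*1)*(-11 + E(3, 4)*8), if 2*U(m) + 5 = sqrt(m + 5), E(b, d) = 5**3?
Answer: -809991/2 + 989*sqrt(3)/2 ≈ -4.0414e+5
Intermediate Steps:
E(b, d) = 125
U(m) = -5/2 + sqrt(5 + m)/2 (U(m) = -5/2 + sqrt(m + 5)/2 = -5/2 + sqrt(5 + m)/2)
(-407 + (1*U(-2))*1)*(-11 + E(3, 4)*8) = (-407 + (1*(-5/2 + sqrt(5 - 2)/2))*1)*(-11 + 125*8) = (-407 + (1*(-5/2 + sqrt(3)/2))*1)*(-11 + 1000) = (-407 + (-5/2 + sqrt(3)/2)*1)*989 = (-407 + (-5/2 + sqrt(3)/2))*989 = (-819/2 + sqrt(3)/2)*989 = -809991/2 + 989*sqrt(3)/2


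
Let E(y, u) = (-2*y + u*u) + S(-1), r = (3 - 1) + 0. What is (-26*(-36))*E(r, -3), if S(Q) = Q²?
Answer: 5616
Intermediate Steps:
r = 2 (r = 2 + 0 = 2)
E(y, u) = 1 + u² - 2*y (E(y, u) = (-2*y + u*u) + (-1)² = (-2*y + u²) + 1 = (u² - 2*y) + 1 = 1 + u² - 2*y)
(-26*(-36))*E(r, -3) = (-26*(-36))*(1 + (-3)² - 2*2) = 936*(1 + 9 - 4) = 936*6 = 5616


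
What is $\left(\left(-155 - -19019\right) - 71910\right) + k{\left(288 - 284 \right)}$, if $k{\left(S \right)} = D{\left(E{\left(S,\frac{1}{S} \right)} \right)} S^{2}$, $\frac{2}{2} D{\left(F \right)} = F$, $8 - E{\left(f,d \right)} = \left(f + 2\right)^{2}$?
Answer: $-53494$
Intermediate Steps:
$E{\left(f,d \right)} = 8 - \left(2 + f\right)^{2}$ ($E{\left(f,d \right)} = 8 - \left(f + 2\right)^{2} = 8 - \left(2 + f\right)^{2}$)
$D{\left(F \right)} = F$
$k{\left(S \right)} = S^{2} \left(8 - \left(2 + S\right)^{2}\right)$ ($k{\left(S \right)} = \left(8 - \left(2 + S\right)^{2}\right) S^{2} = S^{2} \left(8 - \left(2 + S\right)^{2}\right)$)
$\left(\left(-155 - -19019\right) - 71910\right) + k{\left(288 - 284 \right)} = \left(\left(-155 - -19019\right) - 71910\right) + \left(288 - 284\right)^{2} \left(8 - \left(2 + \left(288 - 284\right)\right)^{2}\right) = \left(\left(-155 + 19019\right) - 71910\right) + 4^{2} \left(8 - \left(2 + 4\right)^{2}\right) = \left(18864 - 71910\right) + 16 \left(8 - 6^{2}\right) = -53046 + 16 \left(8 - 36\right) = -53046 + 16 \left(-28\right) = -53046 - 448 = -53494$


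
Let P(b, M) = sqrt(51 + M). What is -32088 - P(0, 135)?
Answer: -32088 - sqrt(186) ≈ -32102.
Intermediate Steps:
-32088 - P(0, 135) = -32088 - sqrt(51 + 135) = -32088 - sqrt(186)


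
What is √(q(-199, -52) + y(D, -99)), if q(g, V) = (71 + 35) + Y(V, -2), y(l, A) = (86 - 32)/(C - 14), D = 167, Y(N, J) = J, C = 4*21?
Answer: √128345/35 ≈ 10.236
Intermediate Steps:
C = 84
y(l, A) = 27/35 (y(l, A) = (86 - 32)/(84 - 14) = 54/70 = 54*(1/70) = 27/35)
q(g, V) = 104 (q(g, V) = (71 + 35) - 2 = 106 - 2 = 104)
√(q(-199, -52) + y(D, -99)) = √(104 + 27/35) = √(3667/35) = √128345/35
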